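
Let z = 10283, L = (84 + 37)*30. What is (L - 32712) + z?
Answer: -18799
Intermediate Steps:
L = 3630 (L = 121*30 = 3630)
(L - 32712) + z = (3630 - 32712) + 10283 = -29082 + 10283 = -18799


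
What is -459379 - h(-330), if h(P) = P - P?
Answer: -459379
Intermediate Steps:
h(P) = 0
-459379 - h(-330) = -459379 - 1*0 = -459379 + 0 = -459379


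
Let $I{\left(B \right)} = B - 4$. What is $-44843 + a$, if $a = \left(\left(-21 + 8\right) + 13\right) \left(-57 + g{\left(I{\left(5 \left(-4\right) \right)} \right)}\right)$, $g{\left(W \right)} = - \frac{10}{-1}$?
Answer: $-44843$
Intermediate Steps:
$I{\left(B \right)} = -4 + B$
$g{\left(W \right)} = 10$ ($g{\left(W \right)} = \left(-10\right) \left(-1\right) = 10$)
$a = 0$ ($a = \left(\left(-21 + 8\right) + 13\right) \left(-57 + 10\right) = \left(-13 + 13\right) \left(-47\right) = 0 \left(-47\right) = 0$)
$-44843 + a = -44843 + 0 = -44843$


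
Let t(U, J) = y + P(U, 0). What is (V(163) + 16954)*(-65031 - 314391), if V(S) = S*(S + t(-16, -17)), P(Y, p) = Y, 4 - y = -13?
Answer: -16575429492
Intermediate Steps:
y = 17 (y = 4 - 1*(-13) = 4 + 13 = 17)
t(U, J) = 17 + U
V(S) = S*(1 + S) (V(S) = S*(S + (17 - 16)) = S*(S + 1) = S*(1 + S))
(V(163) + 16954)*(-65031 - 314391) = (163*(1 + 163) + 16954)*(-65031 - 314391) = (163*164 + 16954)*(-379422) = (26732 + 16954)*(-379422) = 43686*(-379422) = -16575429492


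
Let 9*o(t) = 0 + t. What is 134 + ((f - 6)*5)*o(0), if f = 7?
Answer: 134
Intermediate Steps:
o(t) = t/9 (o(t) = (0 + t)/9 = t/9)
134 + ((f - 6)*5)*o(0) = 134 + ((7 - 6)*5)*((⅑)*0) = 134 + (1*5)*0 = 134 + 5*0 = 134 + 0 = 134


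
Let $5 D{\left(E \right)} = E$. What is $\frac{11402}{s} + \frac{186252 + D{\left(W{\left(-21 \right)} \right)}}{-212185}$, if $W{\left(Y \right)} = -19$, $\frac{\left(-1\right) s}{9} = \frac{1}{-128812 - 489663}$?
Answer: $\frac{7481486021672581}{9548325} \approx 7.8354 \cdot 10^{8}$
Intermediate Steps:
$s = \frac{9}{618475}$ ($s = - \frac{9}{-128812 - 489663} = - \frac{9}{-618475} = \left(-9\right) \left(- \frac{1}{618475}\right) = \frac{9}{618475} \approx 1.4552 \cdot 10^{-5}$)
$D{\left(E \right)} = \frac{E}{5}$
$\frac{11402}{s} + \frac{186252 + D{\left(W{\left(-21 \right)} \right)}}{-212185} = \frac{11402}{\frac{9}{618475}} + \frac{186252 + \frac{1}{5} \left(-19\right)}{-212185} = 11402 \cdot \frac{618475}{9} + \left(186252 - \frac{19}{5}\right) \left(- \frac{1}{212185}\right) = \frac{7051851950}{9} + \frac{931241}{5} \left(- \frac{1}{212185}\right) = \frac{7051851950}{9} - \frac{931241}{1060925} = \frac{7481486021672581}{9548325}$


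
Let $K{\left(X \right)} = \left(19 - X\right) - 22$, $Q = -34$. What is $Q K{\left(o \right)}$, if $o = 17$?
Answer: $680$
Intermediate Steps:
$K{\left(X \right)} = -3 - X$ ($K{\left(X \right)} = \left(19 - X\right) - 22 = -3 - X$)
$Q K{\left(o \right)} = - 34 \left(-3 - 17\right) = \left(-34\right) \left(-20\right) = 680$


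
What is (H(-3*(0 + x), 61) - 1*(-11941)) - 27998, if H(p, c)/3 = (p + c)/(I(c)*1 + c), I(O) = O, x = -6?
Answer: -1958717/122 ≈ -16055.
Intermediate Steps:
H(p, c) = 3*(c + p)/(2*c) (H(p, c) = 3*((p + c)/(c*1 + c)) = 3*((c + p)/(c + c)) = 3*((c + p)/((2*c))) = 3*((c + p)*(1/(2*c))) = 3*((c + p)/(2*c)) = 3*(c + p)/(2*c))
(H(-3*(0 + x), 61) - 1*(-11941)) - 27998 = ((3/2)*(61 - 3*(0 - 6))/61 - 1*(-11941)) - 27998 = ((3/2)*(1/61)*(61 - 3*(-6)) + 11941) - 27998 = ((3/2)*(1/61)*(61 + 18) + 11941) - 27998 = ((3/2)*(1/61)*79 + 11941) - 27998 = (237/122 + 11941) - 27998 = 1457039/122 - 27998 = -1958717/122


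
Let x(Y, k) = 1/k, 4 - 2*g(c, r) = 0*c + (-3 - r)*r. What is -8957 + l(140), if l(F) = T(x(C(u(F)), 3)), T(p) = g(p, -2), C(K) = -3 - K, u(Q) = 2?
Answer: -8956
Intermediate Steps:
g(c, r) = 2 - r*(-3 - r)/2 (g(c, r) = 2 - (0*c + (-3 - r)*r)/2 = 2 - (0 + r*(-3 - r))/2 = 2 - r*(-3 - r)/2)
T(p) = 1 (T(p) = 2 + (1/2)*(-2)**2 + (3/2)*(-2) = 2 + (1/2)*4 - 3 = 2 + 2 - 3 = 1)
l(F) = 1
-8957 + l(140) = -8957 + 1 = -8956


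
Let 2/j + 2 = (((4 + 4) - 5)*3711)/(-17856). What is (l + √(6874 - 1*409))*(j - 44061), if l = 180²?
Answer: -495377581680/347 - 229341473*√6465/5205 ≈ -1.4311e+9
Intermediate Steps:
j = -3968/5205 (j = 2/(-2 + (((4 + 4) - 5)*3711)/(-17856)) = 2/(-2 + ((8 - 5)*3711)*(-1/17856)) = 2/(-2 + (3*3711)*(-1/17856)) = 2/(-2 + 11133*(-1/17856)) = 2/(-2 - 1237/1984) = 2/(-5205/1984) = 2*(-1984/5205) = -3968/5205 ≈ -0.76234)
l = 32400
(l + √(6874 - 1*409))*(j - 44061) = (32400 + √(6874 - 1*409))*(-3968/5205 - 44061) = (32400 + √(6874 - 409))*(-229341473/5205) = (32400 + √6465)*(-229341473/5205) = -495377581680/347 - 229341473*√6465/5205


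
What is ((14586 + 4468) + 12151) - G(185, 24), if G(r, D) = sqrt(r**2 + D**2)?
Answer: 31205 - sqrt(34801) ≈ 31018.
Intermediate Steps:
G(r, D) = sqrt(D**2 + r**2)
((14586 + 4468) + 12151) - G(185, 24) = ((14586 + 4468) + 12151) - sqrt(24**2 + 185**2) = (19054 + 12151) - sqrt(576 + 34225) = 31205 - sqrt(34801)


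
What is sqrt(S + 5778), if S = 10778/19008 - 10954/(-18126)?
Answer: sqrt(3675994691657178)/797544 ≈ 76.021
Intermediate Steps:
S = 11210435/9570528 (S = 10778*(1/19008) - 10954*(-1/18126) = 5389/9504 + 5477/9063 = 11210435/9570528 ≈ 1.1714)
sqrt(S + 5778) = sqrt(11210435/9570528 + 5778) = sqrt(55309721219/9570528) = sqrt(3675994691657178)/797544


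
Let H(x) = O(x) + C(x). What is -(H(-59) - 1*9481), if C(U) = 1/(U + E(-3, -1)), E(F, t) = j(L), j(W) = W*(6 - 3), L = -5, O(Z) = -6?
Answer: 702039/74 ≈ 9487.0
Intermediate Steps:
j(W) = 3*W (j(W) = W*3 = 3*W)
E(F, t) = -15 (E(F, t) = 3*(-5) = -15)
C(U) = 1/(-15 + U) (C(U) = 1/(U - 15) = 1/(-15 + U))
H(x) = -6 + 1/(-15 + x)
-(H(-59) - 1*9481) = -((91 - 6*(-59))/(-15 - 59) - 1*9481) = -((91 + 354)/(-74) - 9481) = -(-1/74*445 - 9481) = -(-445/74 - 9481) = -1*(-702039/74) = 702039/74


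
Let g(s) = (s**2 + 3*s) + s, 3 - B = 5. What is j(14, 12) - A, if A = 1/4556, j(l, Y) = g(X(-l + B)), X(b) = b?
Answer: 874751/4556 ≈ 192.00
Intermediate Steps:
B = -2 (B = 3 - 1*5 = 3 - 5 = -2)
g(s) = s**2 + 4*s
j(l, Y) = (-2 - l)*(2 - l) (j(l, Y) = (-l - 2)*(4 + (-l - 2)) = (-2 - l)*(4 + (-2 - l)) = (-2 - l)*(2 - l))
A = 1/4556 ≈ 0.00021949
j(14, 12) - A = (-4 + 14**2) - 1*1/4556 = (-4 + 196) - 1/4556 = 192 - 1/4556 = 874751/4556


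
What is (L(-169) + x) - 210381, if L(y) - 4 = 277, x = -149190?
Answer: -359290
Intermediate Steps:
L(y) = 281 (L(y) = 4 + 277 = 281)
(L(-169) + x) - 210381 = (281 - 149190) - 210381 = -148909 - 210381 = -359290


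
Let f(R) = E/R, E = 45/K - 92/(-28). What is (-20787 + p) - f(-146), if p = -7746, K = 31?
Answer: -451990739/15841 ≈ -28533.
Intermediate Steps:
E = 1028/217 (E = 45/31 - 92/(-28) = 45*(1/31) - 92*(-1/28) = 45/31 + 23/7 = 1028/217 ≈ 4.7373)
f(R) = 1028/(217*R)
(-20787 + p) - f(-146) = (-20787 - 7746) - 1028/(217*(-146)) = -28533 - 1028*(-1)/(217*146) = -28533 - 1*(-514/15841) = -28533 + 514/15841 = -451990739/15841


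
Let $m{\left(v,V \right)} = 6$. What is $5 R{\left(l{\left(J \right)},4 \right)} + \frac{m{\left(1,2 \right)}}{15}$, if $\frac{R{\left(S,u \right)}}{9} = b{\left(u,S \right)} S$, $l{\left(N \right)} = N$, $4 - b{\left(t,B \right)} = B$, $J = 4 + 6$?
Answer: $- \frac{13498}{5} \approx -2699.6$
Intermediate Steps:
$J = 10$
$b{\left(t,B \right)} = 4 - B$
$R{\left(S,u \right)} = 9 S \left(4 - S\right)$ ($R{\left(S,u \right)} = 9 \left(4 - S\right) S = 9 S \left(4 - S\right)$)
$5 R{\left(l{\left(J \right)},4 \right)} + \frac{m{\left(1,2 \right)}}{15} = 5 \cdot 9 \cdot 10 \left(4 - 10\right) + \frac{6}{15} = 5 \cdot 9 \cdot 10 \left(4 - 10\right) + 6 \cdot \frac{1}{15} = 5 \cdot 9 \cdot 10 \left(-6\right) + \frac{2}{5} = 5 \left(-540\right) + \frac{2}{5} = -2700 + \frac{2}{5} = - \frac{13498}{5}$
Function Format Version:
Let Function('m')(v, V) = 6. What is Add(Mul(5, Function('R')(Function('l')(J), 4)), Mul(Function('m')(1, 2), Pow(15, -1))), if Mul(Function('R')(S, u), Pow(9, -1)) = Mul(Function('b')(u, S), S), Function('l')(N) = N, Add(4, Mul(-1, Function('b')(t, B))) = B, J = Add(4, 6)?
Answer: Rational(-13498, 5) ≈ -2699.6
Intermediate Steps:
J = 10
Function('b')(t, B) = Add(4, Mul(-1, B))
Function('R')(S, u) = Mul(9, S, Add(4, Mul(-1, S))) (Function('R')(S, u) = Mul(9, Mul(Add(4, Mul(-1, S)), S)) = Mul(9, Mul(S, Add(4, Mul(-1, S)))) = Mul(9, S, Add(4, Mul(-1, S))))
Add(Mul(5, Function('R')(Function('l')(J), 4)), Mul(Function('m')(1, 2), Pow(15, -1))) = Add(Mul(5, Mul(9, 10, Add(4, Mul(-1, 10)))), Mul(6, Pow(15, -1))) = Add(Mul(5, Mul(9, 10, Add(4, -10))), Mul(6, Rational(1, 15))) = Add(Mul(5, Mul(9, 10, -6)), Rational(2, 5)) = Add(Mul(5, -540), Rational(2, 5)) = Add(-2700, Rational(2, 5)) = Rational(-13498, 5)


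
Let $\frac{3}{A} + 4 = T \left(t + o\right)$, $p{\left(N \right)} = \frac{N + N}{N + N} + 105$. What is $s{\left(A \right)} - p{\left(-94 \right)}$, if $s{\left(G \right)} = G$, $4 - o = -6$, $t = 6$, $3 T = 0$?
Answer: $- \frac{427}{4} \approx -106.75$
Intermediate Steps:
$T = 0$ ($T = \frac{1}{3} \cdot 0 = 0$)
$o = 10$ ($o = 4 - -6 = 4 + 6 = 10$)
$p{\left(N \right)} = 106$ ($p{\left(N \right)} = \frac{2 N}{2 N} + 105 = 2 N \frac{1}{2 N} + 105 = 1 + 105 = 106$)
$A = - \frac{3}{4}$ ($A = \frac{3}{-4 + 0 \left(6 + 10\right)} = \frac{3}{-4 + 0 \cdot 16} = \frac{3}{-4 + 0} = \frac{3}{-4} = 3 \left(- \frac{1}{4}\right) = - \frac{3}{4} \approx -0.75$)
$s{\left(A \right)} - p{\left(-94 \right)} = - \frac{3}{4} - 106 = - \frac{427}{4}$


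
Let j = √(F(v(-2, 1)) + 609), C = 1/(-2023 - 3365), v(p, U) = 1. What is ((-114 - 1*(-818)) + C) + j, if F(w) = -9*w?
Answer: 3793151/5388 + 10*√6 ≈ 728.50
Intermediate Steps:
C = -1/5388 (C = 1/(-5388) = -1/5388 ≈ -0.00018560)
j = 10*√6 (j = √(-9*1 + 609) = √(-9 + 609) = √600 = 10*√6 ≈ 24.495)
((-114 - 1*(-818)) + C) + j = ((-114 - 1*(-818)) - 1/5388) + 10*√6 = ((-114 + 818) - 1/5388) + 10*√6 = (704 - 1/5388) + 10*√6 = 3793151/5388 + 10*√6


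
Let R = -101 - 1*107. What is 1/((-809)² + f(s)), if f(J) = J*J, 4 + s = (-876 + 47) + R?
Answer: 1/1738162 ≈ 5.7532e-7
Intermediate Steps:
R = -208 (R = -101 - 107 = -208)
s = -1041 (s = -4 + ((-876 + 47) - 208) = -4 + (-829 - 208) = -4 - 1037 = -1041)
f(J) = J²
1/((-809)² + f(s)) = 1/((-809)² + (-1041)²) = 1/(654481 + 1083681) = 1/1738162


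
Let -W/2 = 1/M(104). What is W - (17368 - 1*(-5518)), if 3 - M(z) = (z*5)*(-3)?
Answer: -35770820/1563 ≈ -22886.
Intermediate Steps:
M(z) = 3 + 15*z (M(z) = 3 - z*5*(-3) = 3 - 5*z*(-3) = 3 - (-15)*z = 3 + 15*z)
W = -2/1563 (W = -2/(3 + 15*104) = -2/(3 + 1560) = -2/1563 ≈ -0.0012796)
W - (17368 - 1*(-5518)) = -2/1563 - (17368 - 1*(-5518)) = -2/1563 - (17368 + 5518) = -2/1563 - 1*22886 = -2/1563 - 22886 = -35770820/1563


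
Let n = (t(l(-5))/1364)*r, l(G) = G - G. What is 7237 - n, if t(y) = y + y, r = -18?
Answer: 7237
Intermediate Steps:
l(G) = 0
t(y) = 2*y
n = 0 (n = ((2*0)/1364)*(-18) = (0*(1/1364))*(-18) = 0*(-18) = 0)
7237 - n = 7237 - 1*0 = 7237 + 0 = 7237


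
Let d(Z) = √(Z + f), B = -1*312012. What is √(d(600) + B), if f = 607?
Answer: √(-312012 + √1207) ≈ 558.55*I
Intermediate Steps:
B = -312012
d(Z) = √(607 + Z) (d(Z) = √(Z + 607) = √(607 + Z))
√(d(600) + B) = √(√(607 + 600) - 312012) = √(√1207 - 312012) = √(-312012 + √1207)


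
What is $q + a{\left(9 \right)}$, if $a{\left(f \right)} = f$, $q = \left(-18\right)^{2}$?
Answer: $333$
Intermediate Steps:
$q = 324$
$q + a{\left(9 \right)} = 324 + 9 = 333$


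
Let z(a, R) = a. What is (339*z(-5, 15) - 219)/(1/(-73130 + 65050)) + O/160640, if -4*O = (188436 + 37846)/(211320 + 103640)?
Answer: 1564920887033742859/101190348800 ≈ 1.5465e+7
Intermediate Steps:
O = -113141/629920 (O = -(188436 + 37846)/(4*(211320 + 103640)) = -113141/(2*314960) = -¼*113141/157480 = -113141/629920 ≈ -0.17961)
(339*z(-5, 15) - 219)/(1/(-73130 + 65050)) + O/160640 = (339*(-5) - 219)/(1/(-73130 + 65050)) - 113141/629920/160640 = (-1695 - 219)/(1/(-8080)) - 113141/629920*1/160640 = -1914/(-1/8080) - 113141/101190348800 = -1914*(-8080) - 113141/101190348800 = 15465120 - 113141/101190348800 = 1564920887033742859/101190348800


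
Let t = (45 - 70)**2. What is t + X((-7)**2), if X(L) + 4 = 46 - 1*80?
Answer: 587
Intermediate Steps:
t = 625 (t = (-25)**2 = 625)
X(L) = -38 (X(L) = -4 + (46 - 1*80) = -4 + (46 - 80) = -4 - 34 = -38)
t + X((-7)**2) = 625 - 38 = 587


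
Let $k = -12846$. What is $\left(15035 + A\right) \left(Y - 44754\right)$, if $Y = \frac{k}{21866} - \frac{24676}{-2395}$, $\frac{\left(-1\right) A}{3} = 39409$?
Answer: $\frac{120900601605716264}{26184535} \approx 4.6172 \cdot 10^{9}$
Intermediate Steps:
$A = -118227$ ($A = \left(-3\right) 39409 = -118227$)
$Y = \frac{254399623}{26184535}$ ($Y = - \frac{12846}{21866} - \frac{24676}{-2395} = \left(-12846\right) \frac{1}{21866} - - \frac{24676}{2395} = - \frac{6423}{10933} + \frac{24676}{2395} = \frac{254399623}{26184535} \approx 9.7156$)
$\left(15035 + A\right) \left(Y - 44754\right) = \left(15035 - 118227\right) \left(\frac{254399623}{26184535} - 44754\right) = \left(-103192\right) \left(- \frac{1171608279767}{26184535}\right) = \frac{120900601605716264}{26184535}$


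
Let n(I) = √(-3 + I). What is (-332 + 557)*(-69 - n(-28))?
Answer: -15525 - 225*I*√31 ≈ -15525.0 - 1252.7*I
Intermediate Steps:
(-332 + 557)*(-69 - n(-28)) = (-332 + 557)*(-69 - √(-3 - 28)) = 225*(-69 - √(-31)) = 225*(-69 - I*√31) = -15525 - 225*I*√31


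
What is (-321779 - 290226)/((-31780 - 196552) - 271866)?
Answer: 612005/500198 ≈ 1.2235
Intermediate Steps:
(-321779 - 290226)/((-31780 - 196552) - 271866) = -612005/(-228332 - 271866) = -612005/(-500198) = -612005*(-1/500198) = 612005/500198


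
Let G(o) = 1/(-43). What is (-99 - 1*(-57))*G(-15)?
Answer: 42/43 ≈ 0.97674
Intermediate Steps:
G(o) = -1/43
(-99 - 1*(-57))*G(-15) = (-99 - 1*(-57))*(-1/43) = (-99 + 57)*(-1/43) = -42*(-1/43) = 42/43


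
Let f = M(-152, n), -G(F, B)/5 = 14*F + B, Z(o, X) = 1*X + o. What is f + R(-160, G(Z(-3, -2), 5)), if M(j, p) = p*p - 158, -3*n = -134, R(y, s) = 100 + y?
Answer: 15994/9 ≈ 1777.1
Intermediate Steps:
Z(o, X) = X + o
G(F, B) = -70*F - 5*B (G(F, B) = -5*(14*F + B) = -5*(B + 14*F) = -70*F - 5*B)
n = 134/3 (n = -⅓*(-134) = 134/3 ≈ 44.667)
M(j, p) = -158 + p² (M(j, p) = p² - 158 = -158 + p²)
f = 16534/9 (f = -158 + (134/3)² = -158 + 17956/9 = 16534/9 ≈ 1837.1)
f + R(-160, G(Z(-3, -2), 5)) = 16534/9 + (100 - 160) = 16534/9 - 60 = 15994/9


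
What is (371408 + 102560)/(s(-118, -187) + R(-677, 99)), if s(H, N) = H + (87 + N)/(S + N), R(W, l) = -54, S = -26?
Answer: -12619398/4567 ≈ -2763.2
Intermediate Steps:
s(H, N) = H + (87 + N)/(-26 + N)
(371408 + 102560)/(s(-118, -187) + R(-677, 99)) = (371408 + 102560)/((87 - 187 - 26*(-118) - 118*(-187))/(-26 - 187) - 54) = 473968/((87 - 187 + 3068 + 22066)/(-213) - 54) = 473968/(-1/213*25034 - 54) = 473968/(-25034/213 - 54) = 473968/(-36536/213) = 473968*(-213/36536) = -12619398/4567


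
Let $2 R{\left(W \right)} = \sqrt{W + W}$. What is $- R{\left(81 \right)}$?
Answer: $- \frac{9 \sqrt{2}}{2} \approx -6.364$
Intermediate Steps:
$R{\left(W \right)} = \frac{\sqrt{2} \sqrt{W}}{2}$ ($R{\left(W \right)} = \frac{\sqrt{W + W}}{2} = \frac{\sqrt{2 W}}{2} = \frac{\sqrt{2} \sqrt{W}}{2}$)
$- R{\left(81 \right)} = - \frac{\sqrt{2} \sqrt{81}}{2} = - \frac{\sqrt{2} \cdot 9}{2} = - \frac{9 \sqrt{2}}{2}$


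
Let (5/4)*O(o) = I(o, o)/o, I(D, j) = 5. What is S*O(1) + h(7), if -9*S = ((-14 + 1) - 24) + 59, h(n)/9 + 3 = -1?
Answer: -412/9 ≈ -45.778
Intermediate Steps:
h(n) = -36 (h(n) = -27 + 9*(-1) = -27 - 9 = -36)
S = -22/9 (S = -(((-14 + 1) - 24) + 59)/9 = -((-13 - 24) + 59)/9 = -(-37 + 59)/9 = -1/9*22 = -22/9 ≈ -2.4444)
O(o) = 4/o (O(o) = 4*(5/o)/5 = 4/o)
S*O(1) + h(7) = -88/(9*1) - 36 = -88/9 - 36 = -412/9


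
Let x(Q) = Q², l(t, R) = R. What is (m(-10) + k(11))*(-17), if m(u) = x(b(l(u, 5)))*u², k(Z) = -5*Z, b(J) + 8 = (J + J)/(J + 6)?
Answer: -10229665/121 ≈ -84543.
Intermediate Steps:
b(J) = -8 + 2*J/(6 + J) (b(J) = -8 + (J + J)/(J + 6) = -8 + (2*J)/(6 + J) = -8 + 2*J/(6 + J))
m(u) = 6084*u²/121 (m(u) = (6*(-8 - 1*5)/(6 + 5))²*u² = (6*(-8 - 5)/11)²*u² = (6*(1/11)*(-13))²*u² = (-78/11)²*u² = 6084*u²/121)
(m(-10) + k(11))*(-17) = ((6084/121)*(-10)² - 5*11)*(-17) = ((6084/121)*100 - 55)*(-17) = (608400/121 - 55)*(-17) = (601745/121)*(-17) = -10229665/121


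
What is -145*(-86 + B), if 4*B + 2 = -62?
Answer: 14790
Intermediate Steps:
B = -16 (B = -1/2 + (1/4)*(-62) = -1/2 - 31/2 = -16)
-145*(-86 + B) = -145*(-86 - 16) = -145*(-102) = 14790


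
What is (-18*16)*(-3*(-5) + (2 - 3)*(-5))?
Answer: -5760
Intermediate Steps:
(-18*16)*(-3*(-5) + (2 - 3)*(-5)) = -288*(15 - 1*(-5)) = -288*(15 + 5) = -288*20 = -5760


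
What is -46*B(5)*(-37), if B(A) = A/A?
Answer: 1702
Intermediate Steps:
B(A) = 1
-46*B(5)*(-37) = -46*1*(-37) = -46*(-37) = 1702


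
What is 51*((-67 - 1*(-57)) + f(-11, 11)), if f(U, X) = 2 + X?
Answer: 153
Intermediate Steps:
51*((-67 - 1*(-57)) + f(-11, 11)) = 51*((-67 - 1*(-57)) + (2 + 11)) = 51*((-67 + 57) + 13) = 51*(-10 + 13) = 51*3 = 153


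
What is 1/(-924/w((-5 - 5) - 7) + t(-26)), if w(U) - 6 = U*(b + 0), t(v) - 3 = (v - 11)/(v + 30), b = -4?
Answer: -148/2773 ≈ -0.053372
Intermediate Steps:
t(v) = 3 + (-11 + v)/(30 + v) (t(v) = 3 + (v - 11)/(v + 30) = 3 + (-11 + v)/(30 + v))
w(U) = 6 - 4*U (w(U) = 6 + U*(-4 + 0) = 6 + U*(-4) = 6 - 4*U)
1/(-924/w((-5 - 5) - 7) + t(-26)) = 1/(-924/(6 - 4*((-5 - 5) - 7)) + (79 + 4*(-26))/(30 - 26)) = 1/(-924/(6 - 4*(-10 - 7)) + (79 - 104)/4) = 1/(-924/(6 - 4*(-17)) + (¼)*(-25)) = 1/(-924/(6 + 68) - 25/4) = 1/(-924/74 - 25/4) = 1/(-924*1/74 - 25/4) = 1/(-462/37 - 25/4) = 1/(-2773/148) = -148/2773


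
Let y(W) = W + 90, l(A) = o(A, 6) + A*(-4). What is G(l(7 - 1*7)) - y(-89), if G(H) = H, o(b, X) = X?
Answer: 5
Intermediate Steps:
l(A) = 6 - 4*A (l(A) = 6 + A*(-4) = 6 - 4*A)
y(W) = 90 + W
G(l(7 - 1*7)) - y(-89) = (6 - 4*(7 - 1*7)) - (90 - 89) = (6 - 4*(7 - 7)) - 1*1 = (6 - 4*0) - 1 = (6 + 0) - 1 = 6 - 1 = 5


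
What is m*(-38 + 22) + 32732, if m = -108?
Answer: 34460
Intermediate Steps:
m*(-38 + 22) + 32732 = -108*(-38 + 22) + 32732 = -108*(-16) + 32732 = 1728 + 32732 = 34460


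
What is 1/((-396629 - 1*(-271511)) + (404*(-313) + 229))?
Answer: -1/251341 ≈ -3.9787e-6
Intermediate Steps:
1/((-396629 - 1*(-271511)) + (404*(-313) + 229)) = 1/((-396629 + 271511) + (-126452 + 229)) = 1/(-125118 - 126223) = 1/(-251341) = -1/251341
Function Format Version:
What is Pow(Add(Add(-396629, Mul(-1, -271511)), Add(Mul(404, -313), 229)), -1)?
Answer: Rational(-1, 251341) ≈ -3.9787e-6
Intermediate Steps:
Pow(Add(Add(-396629, Mul(-1, -271511)), Add(Mul(404, -313), 229)), -1) = Pow(Add(Add(-396629, 271511), Add(-126452, 229)), -1) = Pow(Add(-125118, -126223), -1) = Pow(-251341, -1) = Rational(-1, 251341)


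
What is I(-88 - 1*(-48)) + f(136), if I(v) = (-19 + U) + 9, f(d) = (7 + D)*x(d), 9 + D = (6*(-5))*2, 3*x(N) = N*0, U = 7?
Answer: -3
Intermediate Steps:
x(N) = 0 (x(N) = (N*0)/3 = (⅓)*0 = 0)
D = -69 (D = -9 + (6*(-5))*2 = -9 - 30*2 = -9 - 60 = -69)
f(d) = 0 (f(d) = (7 - 69)*0 = -62*0 = 0)
I(v) = -3 (I(v) = (-19 + 7) + 9 = -12 + 9 = -3)
I(-88 - 1*(-48)) + f(136) = -3 + 0 = -3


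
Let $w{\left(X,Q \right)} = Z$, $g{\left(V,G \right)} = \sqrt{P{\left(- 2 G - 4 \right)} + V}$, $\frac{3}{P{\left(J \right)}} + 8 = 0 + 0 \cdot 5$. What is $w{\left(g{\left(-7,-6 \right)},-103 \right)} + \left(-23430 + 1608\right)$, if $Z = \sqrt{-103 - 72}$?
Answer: $-21822 + 5 i \sqrt{7} \approx -21822.0 + 13.229 i$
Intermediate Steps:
$P{\left(J \right)} = - \frac{3}{8}$ ($P{\left(J \right)} = \frac{3}{-8 + \left(0 + 0 \cdot 5\right)} = \frac{3}{-8 + \left(0 + 0\right)} = \frac{3}{-8 + 0} = \frac{3}{-8} = 3 \left(- \frac{1}{8}\right) = - \frac{3}{8}$)
$g{\left(V,G \right)} = \sqrt{- \frac{3}{8} + V}$
$Z = 5 i \sqrt{7}$ ($Z = \sqrt{-175} = 5 i \sqrt{7} \approx 13.229 i$)
$w{\left(X,Q \right)} = 5 i \sqrt{7}$
$w{\left(g{\left(-7,-6 \right)},-103 \right)} + \left(-23430 + 1608\right) = 5 i \sqrt{7} + \left(-23430 + 1608\right) = 5 i \sqrt{7} - 21822 = -21822 + 5 i \sqrt{7}$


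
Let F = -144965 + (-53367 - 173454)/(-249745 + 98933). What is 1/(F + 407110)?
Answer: 150812/39534838561 ≈ 3.8147e-6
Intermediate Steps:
F = -21862234759/150812 (F = -144965 - 226821/(-150812) = -144965 - 226821*(-1/150812) = -144965 + 226821/150812 = -21862234759/150812 ≈ -1.4496e+5)
1/(F + 407110) = 1/(-21862234759/150812 + 407110) = 1/(39534838561/150812) = 150812/39534838561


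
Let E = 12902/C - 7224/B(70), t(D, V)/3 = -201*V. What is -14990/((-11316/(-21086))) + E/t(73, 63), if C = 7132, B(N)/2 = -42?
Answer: -3568238093843291/127747053882 ≈ -27932.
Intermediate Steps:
t(D, V) = -603*V (t(D, V) = 3*(-201*V) = -603*V)
B(N) = -84 (B(N) = 2*(-42) = -84)
E = 313127/3566 (E = 12902/7132 - 7224/(-84) = 12902*(1/7132) - 7224*(-1/84) = 6451/3566 + 86 = 313127/3566 ≈ 87.809)
-14990/((-11316/(-21086))) + E/t(73, 63) = -14990/((-11316/(-21086))) + 313127/(3566*((-603*63))) = -14990/((-11316*(-1/21086))) + (313127/3566)/(-37989) = -14990/5658/10543 + (313127/3566)*(-1/37989) = -14990*10543/5658 - 313127/135468774 = -79019785/2829 - 313127/135468774 = -3568238093843291/127747053882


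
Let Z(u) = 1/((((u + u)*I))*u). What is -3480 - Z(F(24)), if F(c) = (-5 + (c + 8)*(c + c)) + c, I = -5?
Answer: -84147269999/24180250 ≈ -3480.0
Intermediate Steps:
F(c) = -5 + c + 2*c*(8 + c) (F(c) = (-5 + (8 + c)*(2*c)) + c = (-5 + 2*c*(8 + c)) + c = -5 + c + 2*c*(8 + c))
Z(u) = -1/(10*u²) (Z(u) = 1/((((u + u)*(-5)))*u) = 1/((((2*u)*(-5)))*u) = 1/(((-10*u))*u) = (-1/(10*u))/u = -1/(10*u²))
-3480 - Z(F(24)) = -3480 - (-1)/(10*(-5 + 2*24² + 17*24)²) = -3480 - (-1)/(10*(-5 + 2*576 + 408)²) = -3480 - (-1)/(10*(-5 + 1152 + 408)²) = -3480 - (-1)/(10*1555²) = -3480 - (-1)/(10*2418025) = -3480 - 1*(-1/24180250) = -3480 + 1/24180250 = -84147269999/24180250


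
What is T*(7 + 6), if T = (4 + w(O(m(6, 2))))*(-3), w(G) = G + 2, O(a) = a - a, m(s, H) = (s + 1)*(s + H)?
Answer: -234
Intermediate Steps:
m(s, H) = (1 + s)*(H + s)
O(a) = 0
w(G) = 2 + G
T = -18 (T = (4 + (2 + 0))*(-3) = (4 + 2)*(-3) = 6*(-3) = -18)
T*(7 + 6) = -18*(7 + 6) = -18*13 = -234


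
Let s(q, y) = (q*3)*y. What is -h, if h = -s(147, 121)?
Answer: 53361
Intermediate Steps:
s(q, y) = 3*q*y (s(q, y) = (3*q)*y = 3*q*y)
h = -53361 (h = -3*147*121 = -1*53361 = -53361)
-h = -1*(-53361) = 53361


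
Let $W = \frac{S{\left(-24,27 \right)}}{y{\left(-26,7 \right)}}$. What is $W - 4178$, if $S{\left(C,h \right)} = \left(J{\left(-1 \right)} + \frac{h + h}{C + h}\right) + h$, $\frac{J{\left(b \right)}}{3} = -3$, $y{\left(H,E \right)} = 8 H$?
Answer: $- \frac{217265}{52} \approx -4178.2$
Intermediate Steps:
$J{\left(b \right)} = -9$ ($J{\left(b \right)} = 3 \left(-3\right) = -9$)
$S{\left(C,h \right)} = -9 + h + \frac{2 h}{C + h}$ ($S{\left(C,h \right)} = \left(-9 + \frac{h + h}{C + h}\right) + h = \left(-9 + \frac{2 h}{C + h}\right) + h = -9 + h + \frac{2 h}{C + h}$)
$W = - \frac{9}{52}$ ($W = \frac{\frac{1}{-24 + 27} \left(27^{2} - -216 - 189 - 648\right)}{8 \left(-26\right)} = \frac{\frac{1}{3} \left(729 + 216 - 189 - 648\right)}{-208} = \frac{1}{3} \cdot 108 \left(- \frac{1}{208}\right) = 36 \left(- \frac{1}{208}\right) = - \frac{9}{52} \approx -0.17308$)
$W - 4178 = - \frac{9}{52} - 4178 = - \frac{217265}{52}$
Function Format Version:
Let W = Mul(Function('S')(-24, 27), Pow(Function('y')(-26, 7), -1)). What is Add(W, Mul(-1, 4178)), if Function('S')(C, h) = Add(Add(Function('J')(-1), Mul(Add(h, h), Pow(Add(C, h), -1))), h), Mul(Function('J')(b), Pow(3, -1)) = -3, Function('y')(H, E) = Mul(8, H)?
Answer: Rational(-217265, 52) ≈ -4178.2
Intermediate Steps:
Function('J')(b) = -9 (Function('J')(b) = Mul(3, -3) = -9)
Function('S')(C, h) = Add(-9, h, Mul(2, h, Pow(Add(C, h), -1))) (Function('S')(C, h) = Add(Add(-9, Mul(Add(h, h), Pow(Add(C, h), -1))), h) = Add(Add(-9, Mul(Mul(2, h), Pow(Add(C, h), -1))), h) = Add(Add(-9, Mul(2, h, Pow(Add(C, h), -1))), h) = Add(-9, h, Mul(2, h, Pow(Add(C, h), -1))))
W = Rational(-9, 52) (W = Mul(Mul(Pow(Add(-24, 27), -1), Add(Pow(27, 2), Mul(-9, -24), Mul(-7, 27), Mul(-24, 27))), Pow(Mul(8, -26), -1)) = Mul(Mul(Pow(3, -1), Add(729, 216, -189, -648)), Pow(-208, -1)) = Mul(Mul(Rational(1, 3), 108), Rational(-1, 208)) = Mul(36, Rational(-1, 208)) = Rational(-9, 52) ≈ -0.17308)
Add(W, Mul(-1, 4178)) = Add(Rational(-9, 52), Mul(-1, 4178)) = Add(Rational(-9, 52), -4178) = Rational(-217265, 52)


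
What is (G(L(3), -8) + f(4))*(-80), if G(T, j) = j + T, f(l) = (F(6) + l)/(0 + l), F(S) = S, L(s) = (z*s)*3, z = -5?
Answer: 4040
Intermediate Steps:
L(s) = -15*s (L(s) = -5*s*3 = -15*s)
f(l) = (6 + l)/l (f(l) = (6 + l)/(0 + l) = (6 + l)/l)
G(T, j) = T + j
(G(L(3), -8) + f(4))*(-80) = ((-15*3 - 8) + (6 + 4)/4)*(-80) = ((-45 - 8) + (¼)*10)*(-80) = (-53 + 5/2)*(-80) = -101/2*(-80) = 4040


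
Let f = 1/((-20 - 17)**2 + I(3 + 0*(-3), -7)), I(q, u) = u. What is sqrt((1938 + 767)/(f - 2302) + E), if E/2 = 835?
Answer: 20*sqrt(41012417091449)/3135323 ≈ 40.851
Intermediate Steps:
E = 1670 (E = 2*835 = 1670)
f = 1/1362 (f = 1/((-20 - 17)**2 - 7) = 1/((-37)**2 - 7) = 1/(1369 - 7) = 1/1362 ≈ 0.00073421)
sqrt((1938 + 767)/(f - 2302) + E) = sqrt((1938 + 767)/(1/1362 - 2302) + 1670) = sqrt(2705/(-3135323/1362) + 1670) = sqrt(2705*(-1362/3135323) + 1670) = sqrt(-3684210/3135323 + 1670) = sqrt(5232305200/3135323) = 20*sqrt(41012417091449)/3135323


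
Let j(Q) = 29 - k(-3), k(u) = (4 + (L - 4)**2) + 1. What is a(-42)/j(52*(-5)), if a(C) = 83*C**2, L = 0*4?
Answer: 36603/2 ≈ 18302.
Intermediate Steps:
L = 0
k(u) = 21 (k(u) = (4 + (0 - 4)**2) + 1 = (4 + (-4)**2) + 1 = (4 + 16) + 1 = 20 + 1 = 21)
j(Q) = 8 (j(Q) = 29 - 1*21 = 29 - 21 = 8)
a(-42)/j(52*(-5)) = (83*(-42)**2)/8 = (83*1764)*(1/8) = 146412*(1/8) = 36603/2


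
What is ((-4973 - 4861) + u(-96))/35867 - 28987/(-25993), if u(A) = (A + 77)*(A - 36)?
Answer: 849252011/932290931 ≈ 0.91093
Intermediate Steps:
u(A) = (-36 + A)*(77 + A) (u(A) = (77 + A)*(-36 + A) = (-36 + A)*(77 + A))
((-4973 - 4861) + u(-96))/35867 - 28987/(-25993) = ((-4973 - 4861) + (-2772 + (-96)² + 41*(-96)))/35867 - 28987/(-25993) = (-9834 + (-2772 + 9216 - 3936))*(1/35867) - 28987*(-1/25993) = (-9834 + 2508)*(1/35867) + 28987/25993 = -7326*1/35867 + 28987/25993 = -7326/35867 + 28987/25993 = 849252011/932290931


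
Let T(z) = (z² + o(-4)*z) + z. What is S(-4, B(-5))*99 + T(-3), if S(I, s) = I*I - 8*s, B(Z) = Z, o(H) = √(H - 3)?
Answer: 5550 - 3*I*√7 ≈ 5550.0 - 7.9373*I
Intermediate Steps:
o(H) = √(-3 + H)
T(z) = z + z² + I*z*√7 (T(z) = (z² + √(-3 - 4)*z) + z = (z² + √(-7)*z) + z = (z² + (I*√7)*z) + z = (z² + I*z*√7) + z = z + z² + I*z*√7)
S(I, s) = I² - 8*s
S(-4, B(-5))*99 + T(-3) = ((-4)² - 8*(-5))*99 - 3*(1 - 3 + I*√7) = (16 + 40)*99 - 3*(-2 + I*√7) = 56*99 + (6 - 3*I*√7) = 5544 + (6 - 3*I*√7) = 5550 - 3*I*√7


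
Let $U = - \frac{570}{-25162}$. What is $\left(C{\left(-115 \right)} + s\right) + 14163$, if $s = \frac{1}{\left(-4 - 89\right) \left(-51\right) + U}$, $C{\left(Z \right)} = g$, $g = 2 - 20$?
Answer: $\frac{844059999941}{59671968} \approx 14145.0$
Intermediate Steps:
$g = -18$ ($g = 2 - 20 = -18$)
$C{\left(Z \right)} = -18$
$U = \frac{285}{12581}$ ($U = \left(-570\right) \left(- \frac{1}{25162}\right) = \frac{285}{12581} \approx 0.022653$)
$s = \frac{12581}{59671968}$ ($s = \frac{1}{\left(-4 - 89\right) \left(-51\right) + \frac{285}{12581}} = \frac{1}{\left(-93\right) \left(-51\right) + \frac{285}{12581}} = \frac{1}{4743 + \frac{285}{12581}} = \frac{1}{\frac{59671968}{12581}} = \frac{12581}{59671968} \approx 0.00021084$)
$\left(C{\left(-115 \right)} + s\right) + 14163 = \left(-18 + \frac{12581}{59671968}\right) + 14163 = - \frac{1074082843}{59671968} + 14163 = \frac{844059999941}{59671968}$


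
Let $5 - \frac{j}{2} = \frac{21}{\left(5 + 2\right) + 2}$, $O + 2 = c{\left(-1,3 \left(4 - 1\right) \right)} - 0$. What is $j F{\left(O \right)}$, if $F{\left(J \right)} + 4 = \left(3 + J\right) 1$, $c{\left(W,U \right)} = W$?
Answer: $- \frac{64}{3} \approx -21.333$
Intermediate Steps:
$O = -3$ ($O = -2 - 1 = -3$)
$F{\left(J \right)} = -1 + J$ ($F{\left(J \right)} = -4 + \left(3 + J\right) 1 = -4 + \left(3 + J\right) = -1 + J$)
$j = \frac{16}{3}$ ($j = 10 - 2 \frac{21}{\left(5 + 2\right) + 2} = 10 - 2 \frac{21}{7 + 2} = 10 - 2 \cdot \frac{21}{9} = 10 - 2 \cdot 21 \cdot \frac{1}{9} = 10 - \frac{14}{3} = \frac{16}{3} \approx 5.3333$)
$j F{\left(O \right)} = \frac{16 \left(-1 - 3\right)}{3} = \frac{16}{3} \left(-4\right) = - \frac{64}{3}$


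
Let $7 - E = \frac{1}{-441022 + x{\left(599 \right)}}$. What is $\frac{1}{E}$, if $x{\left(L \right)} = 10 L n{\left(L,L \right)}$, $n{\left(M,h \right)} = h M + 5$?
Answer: $\frac{2148806918}{15041648425} \approx 0.14286$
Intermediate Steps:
$n{\left(M,h \right)} = 5 + M h$ ($n{\left(M,h \right)} = M h + 5 = 5 + M h$)
$x{\left(L \right)} = 10 L \left(5 + L^{2}\right)$ ($x{\left(L \right)} = 10 L \left(5 + L L\right) = 10 L \left(5 + L^{2}\right)$)
$E = \frac{15041648425}{2148806918}$ ($E = 7 - \frac{1}{-441022 + 10 \cdot 599 \left(5 + 599^{2}\right)} = 7 - \frac{1}{-441022 + 10 \cdot 599 \left(5 + 358801\right)} = 7 - \frac{1}{-441022 + 10 \cdot 599 \cdot 358806} = 7 - \frac{1}{-441022 + 2149247940} = 7 - \frac{1}{2148806918} = \frac{15041648425}{2148806918} \approx 7.0$)
$\frac{1}{E} = \frac{1}{\frac{15041648425}{2148806918}} = \frac{2148806918}{15041648425}$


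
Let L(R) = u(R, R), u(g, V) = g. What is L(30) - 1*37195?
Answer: -37165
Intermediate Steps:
L(R) = R
L(30) - 1*37195 = 30 - 1*37195 = 30 - 37195 = -37165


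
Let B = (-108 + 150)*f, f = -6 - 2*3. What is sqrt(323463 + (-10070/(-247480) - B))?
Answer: sqrt(49604497230401)/12374 ≈ 569.18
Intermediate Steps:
f = -12 (f = -6 - 6 = -12)
B = -504 (B = (-108 + 150)*(-12) = 42*(-12) = -504)
sqrt(323463 + (-10070/(-247480) - B)) = sqrt(323463 + (-10070/(-247480) - 1*(-504))) = sqrt(323463 + (-10070*(-1/247480) + 504)) = sqrt(323463 + (1007/24748 + 504)) = sqrt(323463 + 12473999/24748) = sqrt(8017536323/24748) = sqrt(49604497230401)/12374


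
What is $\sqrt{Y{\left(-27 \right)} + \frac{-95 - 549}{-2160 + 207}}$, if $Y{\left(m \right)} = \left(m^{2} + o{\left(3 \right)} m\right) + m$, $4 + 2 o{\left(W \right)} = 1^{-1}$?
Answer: $\frac{\sqrt{25698938}}{186} \approx 27.255$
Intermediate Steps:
$o{\left(W \right)} = - \frac{3}{2}$ ($o{\left(W \right)} = -2 + \frac{1}{2 \cdot 1} = -2 + \frac{1}{2} \cdot 1 = -2 + \frac{1}{2} = - \frac{3}{2}$)
$Y{\left(m \right)} = m^{2} - \frac{m}{2}$ ($Y{\left(m \right)} = \left(m^{2} - \frac{3 m}{2}\right) + m = m^{2} - \frac{m}{2}$)
$\sqrt{Y{\left(-27 \right)} + \frac{-95 - 549}{-2160 + 207}} = \sqrt{- 27 \left(- \frac{1}{2} - 27\right) + \frac{-95 - 549}{-2160 + 207}} = \sqrt{\left(-27\right) \left(- \frac{55}{2}\right) - \frac{644}{-1953}} = \sqrt{\frac{1485}{2} - - \frac{92}{279}} = \sqrt{\frac{1485}{2} + \frac{92}{279}} = \sqrt{\frac{414499}{558}} = \frac{\sqrt{25698938}}{186}$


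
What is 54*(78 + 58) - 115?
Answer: 7229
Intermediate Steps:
54*(78 + 58) - 115 = 54*136 - 115 = 7344 - 115 = 7229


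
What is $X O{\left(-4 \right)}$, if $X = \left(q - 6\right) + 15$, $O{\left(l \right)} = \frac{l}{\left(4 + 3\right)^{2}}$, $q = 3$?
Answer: $- \frac{48}{49} \approx -0.97959$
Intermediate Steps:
$O{\left(l \right)} = \frac{l}{49}$ ($O{\left(l \right)} = \frac{l}{7^{2}} = \frac{l}{49}$)
$X = 12$ ($X = \left(3 - 6\right) + 15 = -3 + 15 = 12$)
$X O{\left(-4 \right)} = 12 \cdot \frac{1}{49} \left(-4\right) = 12 \left(- \frac{4}{49}\right) = - \frac{48}{49}$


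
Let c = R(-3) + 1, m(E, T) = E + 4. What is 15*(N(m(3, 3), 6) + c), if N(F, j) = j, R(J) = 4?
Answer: 165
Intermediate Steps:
m(E, T) = 4 + E
c = 5 (c = 4 + 1 = 5)
15*(N(m(3, 3), 6) + c) = 15*(6 + 5) = 15*11 = 165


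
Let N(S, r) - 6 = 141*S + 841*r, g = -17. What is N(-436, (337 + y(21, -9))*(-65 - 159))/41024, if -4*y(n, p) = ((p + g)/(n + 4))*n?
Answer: -807193183/512800 ≈ -1574.1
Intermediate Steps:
y(n, p) = -n*(-17 + p)/(4*(4 + n)) (y(n, p) = -(p - 17)/(n + 4)*n/4 = -(-17 + p)/(4 + n)*n/4 = -n*(-17 + p)/(4*(4 + n)))
N(S, r) = 6 + 141*S + 841*r (N(S, r) = 6 + (141*S + 841*r) = 6 + 141*S + 841*r)
N(-436, (337 + y(21, -9))*(-65 - 159))/41024 = (6 + 141*(-436) + 841*((337 + (1/4)*21*(17 - 1*(-9))/(4 + 21))*(-65 - 159)))/41024 = (6 - 61476 + 841*((337 + (1/4)*21*(17 + 9)/25)*(-224)))*(1/41024) = (6 - 61476 + 841*((337 + (1/4)*21*(1/25)*26)*(-224)))*(1/41024) = (6 - 61476 + 841*((337 + 273/50)*(-224)))*(1/41024) = (6 - 61476 + 841*((17123/50)*(-224)))*(1/41024) = (6 - 61476 + 841*(-1917776/25))*(1/41024) = (6 - 61476 - 1612849616/25)*(1/41024) = -1614386366/25*1/41024 = -807193183/512800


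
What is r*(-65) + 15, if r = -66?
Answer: 4305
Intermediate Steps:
r*(-65) + 15 = -66*(-65) + 15 = 4290 + 15 = 4305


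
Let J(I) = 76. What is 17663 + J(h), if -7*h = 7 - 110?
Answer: 17739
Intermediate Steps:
h = 103/7 (h = -(7 - 110)/7 = -1/7*(-103) = 103/7 ≈ 14.714)
17663 + J(h) = 17663 + 76 = 17739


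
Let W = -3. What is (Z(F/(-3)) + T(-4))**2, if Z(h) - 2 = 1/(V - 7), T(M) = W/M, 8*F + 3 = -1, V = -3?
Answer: 2809/400 ≈ 7.0225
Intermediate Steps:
F = -1/2 (F = -3/8 + (1/8)*(-1) = -3/8 - 1/8 = -1/2 ≈ -0.50000)
T(M) = -3/M
Z(h) = 19/10 (Z(h) = 2 + 1/(-3 - 7) = 2 + 1/(-10) = 2 - 1/10 = 19/10)
(Z(F/(-3)) + T(-4))**2 = (19/10 - 3/(-4))**2 = (19/10 - 3*(-1/4))**2 = (19/10 + 3/4)**2 = (53/20)**2 = 2809/400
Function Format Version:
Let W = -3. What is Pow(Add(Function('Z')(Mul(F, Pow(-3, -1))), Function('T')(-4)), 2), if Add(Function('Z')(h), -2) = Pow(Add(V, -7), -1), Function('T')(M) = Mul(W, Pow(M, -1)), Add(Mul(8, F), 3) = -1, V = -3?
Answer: Rational(2809, 400) ≈ 7.0225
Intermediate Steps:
F = Rational(-1, 2) (F = Add(Rational(-3, 8), Mul(Rational(1, 8), -1)) = Add(Rational(-3, 8), Rational(-1, 8)) = Rational(-1, 2) ≈ -0.50000)
Function('T')(M) = Mul(-3, Pow(M, -1))
Function('Z')(h) = Rational(19, 10) (Function('Z')(h) = Add(2, Pow(Add(-3, -7), -1)) = Add(2, Pow(-10, -1)) = Add(2, Rational(-1, 10)) = Rational(19, 10))
Pow(Add(Function('Z')(Mul(F, Pow(-3, -1))), Function('T')(-4)), 2) = Pow(Add(Rational(19, 10), Mul(-3, Pow(-4, -1))), 2) = Pow(Add(Rational(19, 10), Mul(-3, Rational(-1, 4))), 2) = Pow(Add(Rational(19, 10), Rational(3, 4)), 2) = Pow(Rational(53, 20), 2) = Rational(2809, 400)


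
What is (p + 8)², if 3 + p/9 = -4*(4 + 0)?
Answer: 26569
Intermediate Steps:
p = -171 (p = -27 + 9*(-4*(4 + 0)) = -27 + 9*(-4*4) = -27 + 9*(-16) = -27 - 144 = -171)
(p + 8)² = (-171 + 8)² = (-163)² = 26569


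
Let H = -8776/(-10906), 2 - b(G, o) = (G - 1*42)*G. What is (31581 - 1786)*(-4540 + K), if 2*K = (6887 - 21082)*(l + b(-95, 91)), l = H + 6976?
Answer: 13919753432518525/10906 ≈ 1.2763e+12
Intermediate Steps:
b(G, o) = 2 - G*(-42 + G) (b(G, o) = 2 - (G - 1*42)*G = 2 - (G - 42)*G = 2 - (-42 + G)*G = 2 - G*(-42 + G))
H = 4388/5453 (H = -8776*(-1/10906) = 4388/5453 ≈ 0.80470)
l = 38044516/5453 (l = 4388/5453 + 6976 = 38044516/5453 ≈ 6976.8)
K = 467233719735/10906 (K = ((6887 - 21082)*(38044516/5453 + (2 - 1*(-95)**2 + 42*(-95))))/2 = (-14195*(38044516/5453 + (2 - 1*9025 - 3990)))/2 = (-14195*(38044516/5453 + (2 - 9025 - 3990)))/2 = (-14195*(38044516/5453 - 13013))/2 = (-14195*(-32915373/5453))/2 = (1/2)*(467233719735/5453) = 467233719735/10906 ≈ 4.2842e+7)
(31581 - 1786)*(-4540 + K) = (31581 - 1786)*(-4540 + 467233719735/10906) = 29795*(467184206495/10906) = 13919753432518525/10906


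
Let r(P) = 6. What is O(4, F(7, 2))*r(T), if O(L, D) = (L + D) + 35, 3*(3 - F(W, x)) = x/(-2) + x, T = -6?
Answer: 250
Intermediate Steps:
F(W, x) = 3 - x/6 (F(W, x) = 3 - (x/(-2) + x)/3 = 3 - (-x/2 + x)/3 = 3 - x/6)
O(L, D) = 35 + D + L (O(L, D) = (D + L) + 35 = 35 + D + L)
O(4, F(7, 2))*r(T) = (35 + (3 - 1/6*2) + 4)*6 = (35 + (3 - 1/3) + 4)*6 = (35 + 8/3 + 4)*6 = (125/3)*6 = 250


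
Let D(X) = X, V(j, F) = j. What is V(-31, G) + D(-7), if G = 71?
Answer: -38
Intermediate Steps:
V(-31, G) + D(-7) = -31 - 7 = -38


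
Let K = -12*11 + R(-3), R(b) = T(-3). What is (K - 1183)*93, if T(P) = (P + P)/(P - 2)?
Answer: -610917/5 ≈ -1.2218e+5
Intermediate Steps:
T(P) = 2*P/(-2 + P) (T(P) = (2*P)/(-2 + P) = 2*P/(-2 + P))
R(b) = 6/5 (R(b) = 2*(-3)/(-2 - 3) = 2*(-3)/(-5) = 2*(-3)*(-1/5) = 6/5)
K = -654/5 (K = -12*11 + 6/5 = -132 + 6/5 = -654/5 ≈ -130.80)
(K - 1183)*93 = (-654/5 - 1183)*93 = -6569/5*93 = -610917/5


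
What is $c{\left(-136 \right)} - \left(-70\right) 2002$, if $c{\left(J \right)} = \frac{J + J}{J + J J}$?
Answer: $\frac{18918898}{135} \approx 1.4014 \cdot 10^{5}$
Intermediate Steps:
$c{\left(J \right)} = \frac{2 J}{J + J^{2}}$
$c{\left(-136 \right)} - \left(-70\right) 2002 = \frac{2}{1 - 136} - \left(-70\right) 2002 = \frac{2}{-135} - -140140 = 2 \left(- \frac{1}{135}\right) + 140140 = - \frac{2}{135} + 140140 = \frac{18918898}{135}$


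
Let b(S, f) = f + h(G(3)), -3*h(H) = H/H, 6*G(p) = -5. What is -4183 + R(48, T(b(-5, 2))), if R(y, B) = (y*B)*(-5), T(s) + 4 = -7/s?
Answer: -2215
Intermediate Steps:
G(p) = -⅚ (G(p) = (⅙)*(-5) = -⅚)
h(H) = -⅓ (h(H) = -H/(3*H) = -⅓*1 = -⅓)
b(S, f) = -⅓ + f (b(S, f) = f - ⅓ = -⅓ + f)
T(s) = -4 - 7/s
R(y, B) = -5*B*y (R(y, B) = (B*y)*(-5) = -5*B*y)
-4183 + R(48, T(b(-5, 2))) = -4183 - 5*(-4 - 7/(-⅓ + 2))*48 = -4183 - 5*(-4 - 7/5/3)*48 = -4183 - 5*(-4 - 7*⅗)*48 = -4183 - 5*(-4 - 21/5)*48 = -4183 - 5*(-41/5)*48 = -4183 + 1968 = -2215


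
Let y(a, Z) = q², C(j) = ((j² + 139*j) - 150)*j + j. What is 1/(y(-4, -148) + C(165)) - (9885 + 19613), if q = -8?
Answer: -243413926741/8251879 ≈ -29498.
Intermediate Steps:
C(j) = j + j*(-150 + j² + 139*j) (C(j) = (-150 + j² + 139*j)*j + j = j*(-150 + j² + 139*j) + j = j + j*(-150 + j² + 139*j))
y(a, Z) = 64 (y(a, Z) = (-8)² = 64)
1/(y(-4, -148) + C(165)) - (9885 + 19613) = 1/(64 + 165*(-149 + 165² + 139*165)) - (9885 + 19613) = 1/(64 + 165*(-149 + 27225 + 22935)) - 1*29498 = 1/(64 + 165*50011) - 29498 = 1/(64 + 8251815) - 29498 = 1/8251879 - 29498 = -243413926741/8251879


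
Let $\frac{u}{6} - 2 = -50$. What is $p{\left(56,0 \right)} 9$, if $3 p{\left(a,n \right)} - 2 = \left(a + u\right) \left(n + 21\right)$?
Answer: $-14610$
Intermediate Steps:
$u = -288$ ($u = 12 + 6 \left(-50\right) = 12 - 300 = -288$)
$p{\left(a,n \right)} = \frac{2}{3} + \frac{\left(-288 + a\right) \left(21 + n\right)}{3}$ ($p{\left(a,n \right)} = \frac{2}{3} + \frac{\left(a - 288\right) \left(n + 21\right)}{3} = \frac{2}{3} + \frac{\left(-288 + a\right) \left(21 + n\right)}{3}$)
$p{\left(56,0 \right)} 9 = \left(- \frac{6046}{3} - 0 + 7 \cdot 56 + \frac{1}{3} \cdot 56 \cdot 0\right) 9 = \left(- \frac{6046}{3} + 0 + 392 + 0\right) 9 = \left(- \frac{4870}{3}\right) 9 = -14610$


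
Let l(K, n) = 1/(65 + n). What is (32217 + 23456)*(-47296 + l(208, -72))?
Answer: -18431827129/7 ≈ -2.6331e+9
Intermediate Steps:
(32217 + 23456)*(-47296 + l(208, -72)) = (32217 + 23456)*(-47296 + 1/(65 - 72)) = 55673*(-47296 + 1/(-7)) = 55673*(-47296 - 1/7) = 55673*(-331073/7) = -18431827129/7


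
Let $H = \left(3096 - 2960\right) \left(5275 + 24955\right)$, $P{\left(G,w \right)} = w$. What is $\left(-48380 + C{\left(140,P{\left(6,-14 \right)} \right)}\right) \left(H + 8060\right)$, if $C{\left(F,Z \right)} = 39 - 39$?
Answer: $-199293669200$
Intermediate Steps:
$C{\left(F,Z \right)} = 0$
$H = 4111280$ ($H = 136 \cdot 30230 = 4111280$)
$\left(-48380 + C{\left(140,P{\left(6,-14 \right)} \right)}\right) \left(H + 8060\right) = \left(-48380 + 0\right) \left(4111280 + 8060\right) = \left(-48380\right) 4119340 = -199293669200$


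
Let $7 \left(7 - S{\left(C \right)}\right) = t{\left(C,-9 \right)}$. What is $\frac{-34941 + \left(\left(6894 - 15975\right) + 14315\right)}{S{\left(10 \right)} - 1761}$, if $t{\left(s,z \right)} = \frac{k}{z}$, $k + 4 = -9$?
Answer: $\frac{1871541}{110515} \approx 16.935$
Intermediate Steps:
$k = -13$ ($k = -4 - 9 = -13$)
$t{\left(s,z \right)} = - \frac{13}{z}$
$S{\left(C \right)} = \frac{428}{63}$ ($S{\left(C \right)} = 7 - \frac{\left(-13\right) \frac{1}{-9}}{7} = 7 - \frac{\left(-13\right) \left(- \frac{1}{9}\right)}{7} = 7 - \frac{13}{63} = \frac{428}{63}$)
$\frac{-34941 + \left(\left(6894 - 15975\right) + 14315\right)}{S{\left(10 \right)} - 1761} = \frac{-34941 + \left(\left(6894 - 15975\right) + 14315\right)}{\frac{428}{63} - 1761} = \frac{-34941 + \left(-9081 + 14315\right)}{- \frac{110515}{63}} = \left(-34941 + 5234\right) \left(- \frac{63}{110515}\right) = \left(-29707\right) \left(- \frac{63}{110515}\right) = \frac{1871541}{110515}$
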